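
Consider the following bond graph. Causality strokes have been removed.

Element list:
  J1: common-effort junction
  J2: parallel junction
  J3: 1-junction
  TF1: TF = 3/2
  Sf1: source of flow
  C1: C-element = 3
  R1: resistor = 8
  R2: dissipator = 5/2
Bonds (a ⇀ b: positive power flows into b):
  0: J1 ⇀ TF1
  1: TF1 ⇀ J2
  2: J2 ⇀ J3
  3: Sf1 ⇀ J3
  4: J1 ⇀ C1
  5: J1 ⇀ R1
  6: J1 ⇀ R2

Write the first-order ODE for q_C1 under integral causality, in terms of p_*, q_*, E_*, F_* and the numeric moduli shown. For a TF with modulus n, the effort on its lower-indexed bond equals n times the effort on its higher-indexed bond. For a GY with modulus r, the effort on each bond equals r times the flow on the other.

β3 →Sf1  (Sf1 (Sf) sets flow on bond)
β2 →J3  (J3 flow already set via bond 3)
β1 →J2  (closing 0-jn rule on J2)
β0 →TF1  (TF1: transformer flips bond 1)
β4 →J1  (prefer integral on C1)
β5 →R1  (common-e at J1 fixed by 4)
β6 →R2  (J1: bond 4 brought effort, rest push out)

dq_C1/dt = -2*F_Sf1/3 - 7*q_C1/40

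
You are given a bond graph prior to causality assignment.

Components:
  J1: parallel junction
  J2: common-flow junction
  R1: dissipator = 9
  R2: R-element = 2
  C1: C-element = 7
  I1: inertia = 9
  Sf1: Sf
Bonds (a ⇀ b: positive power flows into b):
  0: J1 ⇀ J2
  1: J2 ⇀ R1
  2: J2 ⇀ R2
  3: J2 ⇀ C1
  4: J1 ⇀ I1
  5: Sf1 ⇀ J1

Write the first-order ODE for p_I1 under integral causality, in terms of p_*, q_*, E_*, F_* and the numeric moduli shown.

dp_I1/dt = 11*F_Sf1 - 11*p_I1/9 + q_C1/7

#5 |Sf1  (Sf1: flow source, stroke at near end)
#3 |J2  (C1 outputs effort q/C1)
#4 |I1  (I1 outputs flow p/I1)
#0 |J1  (J1 needs exactly one e-in)
#1 |J2  (J2 flow already set via bond 0)
#2 |J2  (common-f at J2 fixed by 0)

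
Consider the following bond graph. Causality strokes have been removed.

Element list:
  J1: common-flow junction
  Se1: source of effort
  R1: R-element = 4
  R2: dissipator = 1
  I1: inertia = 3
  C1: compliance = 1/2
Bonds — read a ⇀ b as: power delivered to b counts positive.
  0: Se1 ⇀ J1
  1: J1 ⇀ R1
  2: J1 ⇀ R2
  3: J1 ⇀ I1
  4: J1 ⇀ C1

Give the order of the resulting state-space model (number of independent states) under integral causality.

2  (C1, I1 all integral)

bond 0 stroke at J1  (Se1: effort source, stroke at far end)
bond 3 stroke at I1  (I1: I, integral causality)
bond 1 stroke at J1  (common-f at J1 fixed by 3)
bond 2 stroke at J1  (J1 flow already set via bond 3)
bond 4 stroke at J1  (1-jn J1 has f-setter on 3)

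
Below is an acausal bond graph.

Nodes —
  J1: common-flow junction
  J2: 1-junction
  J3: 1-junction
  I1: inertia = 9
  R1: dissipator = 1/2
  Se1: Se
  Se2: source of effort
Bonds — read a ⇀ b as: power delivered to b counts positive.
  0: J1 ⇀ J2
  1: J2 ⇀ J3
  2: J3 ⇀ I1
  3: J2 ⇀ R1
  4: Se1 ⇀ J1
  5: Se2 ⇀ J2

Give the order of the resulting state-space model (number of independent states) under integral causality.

b4 stroke→J1  (Se1 (Se) sets effort on bond)
b5 stroke→J2  (Se2 (Se) sets effort on bond)
b0 stroke→J2  (only one flow-in slot at J1)
b2 stroke→I1  (prefer integral on I1)
b1 stroke→J3  (J3 flow already set via bond 2)
b3 stroke→J2  (J2: bond 1 brought flow, rest push out)

1  (I1 all integral)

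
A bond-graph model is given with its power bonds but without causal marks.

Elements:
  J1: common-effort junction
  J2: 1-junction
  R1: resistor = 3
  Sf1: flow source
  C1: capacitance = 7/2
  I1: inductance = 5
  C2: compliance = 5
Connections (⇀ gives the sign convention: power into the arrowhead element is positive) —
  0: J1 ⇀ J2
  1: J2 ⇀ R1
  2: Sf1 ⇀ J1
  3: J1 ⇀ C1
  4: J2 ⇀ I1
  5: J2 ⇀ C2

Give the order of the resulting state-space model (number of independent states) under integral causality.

3  (C1, C2, I1 all integral)

β2 stroke→Sf1  (Sf1: flow source, stroke at near end)
β3 stroke→J1  (C1 integral (e out))
β0 stroke→J2  (J1 effort already set via bond 3)
β4 stroke→I1  (I1 integral (f out))
β1 stroke→J2  (J2 flow already set via bond 4)
β5 stroke→J2  (J2 flow already set via bond 4)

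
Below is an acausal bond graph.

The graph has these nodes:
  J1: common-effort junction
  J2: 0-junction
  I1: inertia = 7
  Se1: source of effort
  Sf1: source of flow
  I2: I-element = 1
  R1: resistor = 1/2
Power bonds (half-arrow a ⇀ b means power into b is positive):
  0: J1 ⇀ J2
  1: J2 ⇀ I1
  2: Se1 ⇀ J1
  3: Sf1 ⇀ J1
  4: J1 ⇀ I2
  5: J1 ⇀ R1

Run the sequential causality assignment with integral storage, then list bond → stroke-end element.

b0 |J2
b1 |I1
b2 |J1
b3 |Sf1
b4 |I2
b5 |R1

b2 stroke at J1  (Se1 (Se) sets effort on bond)
b3 stroke at Sf1  (Sf1 (Sf) sets flow on bond)
b0 stroke at J2  (common-e at J1 fixed by 2)
b4 stroke at I2  (common-e at J1 fixed by 2)
b5 stroke at R1  (J1: bond 2 brought effort, rest push out)
b1 stroke at I1  (0-jn J2 has e-setter on 0)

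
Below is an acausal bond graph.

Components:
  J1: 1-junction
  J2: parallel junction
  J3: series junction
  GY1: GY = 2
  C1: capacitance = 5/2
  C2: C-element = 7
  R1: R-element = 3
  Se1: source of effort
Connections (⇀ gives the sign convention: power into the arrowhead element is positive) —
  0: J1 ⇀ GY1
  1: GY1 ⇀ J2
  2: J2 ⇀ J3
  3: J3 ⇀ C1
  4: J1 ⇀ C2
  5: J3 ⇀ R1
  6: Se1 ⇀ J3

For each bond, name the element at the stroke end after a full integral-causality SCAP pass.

bond 6 stroke at J3  (source Se1 imposes e)
bond 3 stroke at J3  (C1: C, integral causality)
bond 4 stroke at J1  (C2 outputs effort q/C2)
bond 0 stroke at GY1  (closing 1-jn rule on J1)
bond 1 stroke at GY1  (through GY1, causality inverts; strokes same side of GY1)
bond 2 stroke at J2  (only one effort-in slot at J2)
bond 5 stroke at J3  (J3 flow already set via bond 2)

b0 stroke→GY1
b1 stroke→GY1
b2 stroke→J2
b3 stroke→J3
b4 stroke→J1
b5 stroke→J3
b6 stroke→J3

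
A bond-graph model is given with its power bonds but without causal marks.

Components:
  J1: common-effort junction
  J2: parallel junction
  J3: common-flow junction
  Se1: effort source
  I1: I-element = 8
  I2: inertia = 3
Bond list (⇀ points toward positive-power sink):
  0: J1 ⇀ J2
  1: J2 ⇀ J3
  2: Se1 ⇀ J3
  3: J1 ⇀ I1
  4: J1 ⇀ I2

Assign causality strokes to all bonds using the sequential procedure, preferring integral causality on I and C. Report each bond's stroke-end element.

b0 stroke at J1
b1 stroke at J2
b2 stroke at J3
b3 stroke at I1
b4 stroke at I2

bond 2 →J3  (Se1: effort source, stroke at far end)
bond 1 →J2  (closing 1-jn rule on J3)
bond 0 →J1  (0-jn J2 has e-setter on 1)
bond 3 →I1  (0-jn J1 has e-setter on 0)
bond 4 →I2  (J1: bond 0 brought effort, rest push out)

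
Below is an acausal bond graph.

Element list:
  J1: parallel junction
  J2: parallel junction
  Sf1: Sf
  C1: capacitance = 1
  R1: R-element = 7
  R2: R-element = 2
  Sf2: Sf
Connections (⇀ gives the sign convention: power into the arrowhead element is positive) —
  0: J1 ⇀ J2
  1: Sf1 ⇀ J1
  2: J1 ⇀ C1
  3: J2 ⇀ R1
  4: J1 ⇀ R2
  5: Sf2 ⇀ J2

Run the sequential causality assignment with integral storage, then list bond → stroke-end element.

β1 →Sf1  (Sf1 (Sf) sets flow on bond)
β5 →Sf2  (Sf2 fixes flow; stroke at Sf2)
β2 →J1  (prefer integral on C1)
β0 →J2  (common-e at J1 fixed by 2)
β4 →R2  (J1: bond 2 brought effort, rest push out)
β3 →R1  (common-e at J2 fixed by 0)

bond 0 →J2
bond 1 →Sf1
bond 2 →J1
bond 3 →R1
bond 4 →R2
bond 5 →Sf2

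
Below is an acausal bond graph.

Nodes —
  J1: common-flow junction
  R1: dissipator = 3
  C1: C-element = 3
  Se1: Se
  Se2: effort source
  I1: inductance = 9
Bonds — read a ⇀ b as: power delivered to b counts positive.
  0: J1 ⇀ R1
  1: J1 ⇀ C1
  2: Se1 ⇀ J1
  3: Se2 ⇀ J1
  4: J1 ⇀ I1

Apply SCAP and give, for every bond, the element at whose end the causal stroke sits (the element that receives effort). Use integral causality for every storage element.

bond 0 stroke→J1
bond 1 stroke→J1
bond 2 stroke→J1
bond 3 stroke→J1
bond 4 stroke→I1

bond 2 |J1  (Se1: effort source, stroke at far end)
bond 3 |J1  (Se2 (Se) sets effort on bond)
bond 1 |J1  (C1: C, integral causality)
bond 4 |I1  (I1 integral (f out))
bond 0 |J1  (common-f at J1 fixed by 4)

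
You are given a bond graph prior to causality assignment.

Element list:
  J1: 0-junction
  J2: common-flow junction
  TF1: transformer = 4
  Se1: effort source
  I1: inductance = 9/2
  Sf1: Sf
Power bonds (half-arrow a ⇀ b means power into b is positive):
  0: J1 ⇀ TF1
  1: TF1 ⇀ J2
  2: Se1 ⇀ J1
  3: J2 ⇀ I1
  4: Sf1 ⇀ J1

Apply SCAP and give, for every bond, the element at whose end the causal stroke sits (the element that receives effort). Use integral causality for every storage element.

b0 |TF1
b1 |J2
b2 |J1
b3 |I1
b4 |Sf1

β2 stroke→J1  (Se1: effort source, stroke at far end)
β4 stroke→Sf1  (source Sf1 imposes f)
β0 stroke→TF1  (J1: bond 2 brought effort, rest push out)
β1 stroke→J2  (TF1: transformer flips bond 0)
β3 stroke→I1  (closing 1-jn rule on J2)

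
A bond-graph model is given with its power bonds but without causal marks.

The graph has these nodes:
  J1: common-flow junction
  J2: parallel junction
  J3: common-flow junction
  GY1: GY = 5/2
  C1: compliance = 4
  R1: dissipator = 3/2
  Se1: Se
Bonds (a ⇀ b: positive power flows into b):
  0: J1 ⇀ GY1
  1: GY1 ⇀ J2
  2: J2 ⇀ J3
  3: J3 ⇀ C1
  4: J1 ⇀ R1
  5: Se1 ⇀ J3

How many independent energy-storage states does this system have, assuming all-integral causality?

#5 →J3  (Se1: effort source, stroke at far end)
#3 →J3  (prefer integral on C1)
#2 →J2  (only one flow-in slot at J3)
#1 →GY1  (common-e at J2 fixed by 2)
#0 →GY1  (GY1 both-in/both-out from 1)
#4 →J1  (common-f at J1 fixed by 0)

1  (C1 all integral)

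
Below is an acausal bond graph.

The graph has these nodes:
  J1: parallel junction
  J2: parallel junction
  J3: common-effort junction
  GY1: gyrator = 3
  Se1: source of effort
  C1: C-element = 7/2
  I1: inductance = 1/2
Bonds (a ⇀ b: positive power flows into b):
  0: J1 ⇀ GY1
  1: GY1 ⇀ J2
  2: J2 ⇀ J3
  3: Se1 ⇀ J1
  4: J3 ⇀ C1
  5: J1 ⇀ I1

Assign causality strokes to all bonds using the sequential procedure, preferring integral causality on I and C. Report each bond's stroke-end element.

bond 0 |GY1
bond 1 |GY1
bond 2 |J2
bond 3 |J1
bond 4 |J3
bond 5 |I1

β3 stroke at J1  (source Se1 imposes e)
β0 stroke at GY1  (0-jn J1 has e-setter on 3)
β5 stroke at I1  (J1 effort already set via bond 3)
β1 stroke at GY1  (GY1: gyrator matches bond 0)
β2 stroke at J2  (closing 0-jn rule on J2)
β4 stroke at J3  (J3 needs exactly one e-in)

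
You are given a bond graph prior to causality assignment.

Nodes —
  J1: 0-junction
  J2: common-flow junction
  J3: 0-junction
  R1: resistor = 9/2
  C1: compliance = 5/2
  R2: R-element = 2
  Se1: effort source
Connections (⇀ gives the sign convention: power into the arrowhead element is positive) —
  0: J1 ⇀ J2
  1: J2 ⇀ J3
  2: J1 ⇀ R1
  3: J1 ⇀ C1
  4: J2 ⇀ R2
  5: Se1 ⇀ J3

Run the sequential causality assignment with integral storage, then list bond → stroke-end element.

b0 |J2
b1 |J2
b2 |R1
b3 |J1
b4 |R2
b5 |J3

β5 →J3  (source Se1 imposes e)
β1 →J2  (J3: bond 5 brought effort, rest push out)
β3 →J1  (C1 integral (e out))
β0 →J2  (0-jn J1 has e-setter on 3)
β2 →R1  (0-jn J1 has e-setter on 3)
β4 →R2  (J2 needs exactly one f-in)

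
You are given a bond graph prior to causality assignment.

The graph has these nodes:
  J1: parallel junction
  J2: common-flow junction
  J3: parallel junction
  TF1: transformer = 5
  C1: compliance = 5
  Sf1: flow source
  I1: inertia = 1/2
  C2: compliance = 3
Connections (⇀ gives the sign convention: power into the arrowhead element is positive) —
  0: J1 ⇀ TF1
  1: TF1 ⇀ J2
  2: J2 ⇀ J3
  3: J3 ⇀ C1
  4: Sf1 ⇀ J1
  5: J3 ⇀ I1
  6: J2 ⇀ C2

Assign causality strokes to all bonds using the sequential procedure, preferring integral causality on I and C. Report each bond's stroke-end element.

b0 stroke→J1
b1 stroke→TF1
b2 stroke→J2
b3 stroke→J3
b4 stroke→Sf1
b5 stroke→I1
b6 stroke→J2

#4 →Sf1  (source Sf1 imposes f)
#0 →J1  (J1: last free bond brings effort in)
#1 →TF1  (TF1 one-in-one-out from 0)
#2 →J2  (common-f at J2 fixed by 1)
#6 →J2  (common-f at J2 fixed by 1)
#3 →J3  (C1: C, integral causality)
#5 →I1  (common-e at J3 fixed by 3)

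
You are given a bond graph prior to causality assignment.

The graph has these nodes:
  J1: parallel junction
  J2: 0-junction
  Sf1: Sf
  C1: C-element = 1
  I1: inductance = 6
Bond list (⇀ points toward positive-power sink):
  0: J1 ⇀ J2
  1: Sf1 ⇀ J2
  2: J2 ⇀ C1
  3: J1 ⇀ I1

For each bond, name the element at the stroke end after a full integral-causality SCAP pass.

b0 stroke→J1
b1 stroke→Sf1
b2 stroke→J2
b3 stroke→I1

bond 1 stroke at Sf1  (Sf1 (Sf) sets flow on bond)
bond 2 stroke at J2  (C1 outputs effort q/C1)
bond 0 stroke at J1  (J2: bond 2 brought effort, rest push out)
bond 3 stroke at I1  (common-e at J1 fixed by 0)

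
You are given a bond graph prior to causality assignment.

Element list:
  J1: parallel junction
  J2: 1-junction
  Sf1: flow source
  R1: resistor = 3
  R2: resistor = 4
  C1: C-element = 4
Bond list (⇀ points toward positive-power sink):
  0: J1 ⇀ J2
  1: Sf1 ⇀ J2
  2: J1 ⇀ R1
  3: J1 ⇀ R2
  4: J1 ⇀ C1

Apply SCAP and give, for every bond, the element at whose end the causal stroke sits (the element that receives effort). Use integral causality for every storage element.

b1 stroke at Sf1  (Sf1 (Sf) sets flow on bond)
b0 stroke at J2  (common-f at J2 fixed by 1)
b4 stroke at J1  (C1 outputs effort q/C1)
b2 stroke at R1  (J1: bond 4 brought effort, rest push out)
b3 stroke at R2  (0-jn J1 has e-setter on 4)

β0 stroke→J2
β1 stroke→Sf1
β2 stroke→R1
β3 stroke→R2
β4 stroke→J1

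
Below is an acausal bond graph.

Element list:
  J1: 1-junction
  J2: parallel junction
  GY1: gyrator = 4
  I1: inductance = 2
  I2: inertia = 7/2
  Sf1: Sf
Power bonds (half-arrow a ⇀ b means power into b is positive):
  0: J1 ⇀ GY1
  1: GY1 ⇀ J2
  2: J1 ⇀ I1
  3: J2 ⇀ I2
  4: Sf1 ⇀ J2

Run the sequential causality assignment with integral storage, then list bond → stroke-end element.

bond 0 stroke at J1
bond 1 stroke at J2
bond 2 stroke at I1
bond 3 stroke at I2
bond 4 stroke at Sf1

β4 |Sf1  (Sf1 fixes flow; stroke at Sf1)
β2 |I1  (I1 integral (f out))
β0 |J1  (J1: bond 2 brought flow, rest push out)
β1 |J2  (through GY1, causality inverts; strokes same side of GY1)
β3 |I2  (common-e at J2 fixed by 1)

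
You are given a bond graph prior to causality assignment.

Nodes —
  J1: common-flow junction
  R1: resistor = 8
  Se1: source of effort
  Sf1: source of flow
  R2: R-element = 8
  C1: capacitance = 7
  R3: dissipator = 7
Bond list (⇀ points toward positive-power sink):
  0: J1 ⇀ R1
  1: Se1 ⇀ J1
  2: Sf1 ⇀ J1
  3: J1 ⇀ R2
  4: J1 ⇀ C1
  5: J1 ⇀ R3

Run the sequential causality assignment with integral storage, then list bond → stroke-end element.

b0 stroke at J1
b1 stroke at J1
b2 stroke at Sf1
b3 stroke at J1
b4 stroke at J1
b5 stroke at J1

bond 1 →J1  (source Se1 imposes e)
bond 2 →Sf1  (Sf1: flow source, stroke at near end)
bond 0 →J1  (1-jn J1 has f-setter on 2)
bond 3 →J1  (J1: bond 2 brought flow, rest push out)
bond 4 →J1  (1-jn J1 has f-setter on 2)
bond 5 →J1  (J1: bond 2 brought flow, rest push out)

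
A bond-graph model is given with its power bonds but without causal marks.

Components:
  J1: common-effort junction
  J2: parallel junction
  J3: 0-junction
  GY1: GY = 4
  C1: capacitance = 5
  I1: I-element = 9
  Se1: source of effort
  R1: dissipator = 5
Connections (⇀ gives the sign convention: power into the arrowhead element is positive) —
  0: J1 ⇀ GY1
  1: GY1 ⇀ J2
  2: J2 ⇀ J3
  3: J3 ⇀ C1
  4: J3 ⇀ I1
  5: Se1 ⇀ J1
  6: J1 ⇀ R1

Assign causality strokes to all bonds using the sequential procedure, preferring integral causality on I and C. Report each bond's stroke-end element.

bond 0 stroke→GY1
bond 1 stroke→GY1
bond 2 stroke→J2
bond 3 stroke→J3
bond 4 stroke→I1
bond 5 stroke→J1
bond 6 stroke→R1

#5 →J1  (Se1 (Se) sets effort on bond)
#0 →GY1  (common-e at J1 fixed by 5)
#6 →R1  (J1 effort already set via bond 5)
#1 →GY1  (GY GY1: same side as bond 0)
#2 →J2  (J2 needs exactly one e-in)
#3 →J3  (C1: C, integral causality)
#4 →I1  (0-jn J3 has e-setter on 3)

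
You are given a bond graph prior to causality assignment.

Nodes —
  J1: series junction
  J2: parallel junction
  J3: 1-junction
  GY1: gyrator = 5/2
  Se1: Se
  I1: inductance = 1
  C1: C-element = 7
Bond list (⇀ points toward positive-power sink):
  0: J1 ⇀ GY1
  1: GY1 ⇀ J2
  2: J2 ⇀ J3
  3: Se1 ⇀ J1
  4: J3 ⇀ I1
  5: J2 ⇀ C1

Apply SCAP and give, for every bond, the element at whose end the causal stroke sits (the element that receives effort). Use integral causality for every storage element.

β3 stroke→J1  (Se1: effort source, stroke at far end)
β0 stroke→GY1  (closing 1-jn rule on J1)
β1 stroke→GY1  (GY1 both-in/both-out from 0)
β4 stroke→I1  (I1 integral (f out))
β2 stroke→J3  (J3 flow already set via bond 4)
β5 stroke→J2  (J2: last free bond brings effort in)

#0 →GY1
#1 →GY1
#2 →J3
#3 →J1
#4 →I1
#5 →J2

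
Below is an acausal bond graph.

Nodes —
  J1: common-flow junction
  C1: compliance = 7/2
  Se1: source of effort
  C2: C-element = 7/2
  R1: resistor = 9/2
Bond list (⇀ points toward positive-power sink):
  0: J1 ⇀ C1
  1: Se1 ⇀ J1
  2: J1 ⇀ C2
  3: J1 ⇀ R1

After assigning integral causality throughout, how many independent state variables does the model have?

2  (C1, C2 all integral)

#1 stroke at J1  (source Se1 imposes e)
#0 stroke at J1  (C1 outputs effort q/C1)
#2 stroke at J1  (C2 integral (e out))
#3 stroke at R1  (only one flow-in slot at J1)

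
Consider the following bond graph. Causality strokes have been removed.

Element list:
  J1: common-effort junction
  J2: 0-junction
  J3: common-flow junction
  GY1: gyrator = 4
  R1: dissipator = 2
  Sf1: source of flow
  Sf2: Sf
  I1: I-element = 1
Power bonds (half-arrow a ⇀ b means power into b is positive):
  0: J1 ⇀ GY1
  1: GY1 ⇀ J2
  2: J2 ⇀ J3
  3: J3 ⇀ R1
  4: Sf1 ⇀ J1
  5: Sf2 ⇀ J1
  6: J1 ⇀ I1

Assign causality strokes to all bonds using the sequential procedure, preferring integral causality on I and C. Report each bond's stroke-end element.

β4 stroke at Sf1  (source Sf1 imposes f)
β5 stroke at Sf2  (Sf2 (Sf) sets flow on bond)
β6 stroke at I1  (prefer integral on I1)
β0 stroke at J1  (J1: last free bond brings effort in)
β1 stroke at J2  (GY1 both-in/both-out from 0)
β2 stroke at J3  (common-e at J2 fixed by 1)
β3 stroke at R1  (only one flow-in slot at J3)

#0 →J1
#1 →J2
#2 →J3
#3 →R1
#4 →Sf1
#5 →Sf2
#6 →I1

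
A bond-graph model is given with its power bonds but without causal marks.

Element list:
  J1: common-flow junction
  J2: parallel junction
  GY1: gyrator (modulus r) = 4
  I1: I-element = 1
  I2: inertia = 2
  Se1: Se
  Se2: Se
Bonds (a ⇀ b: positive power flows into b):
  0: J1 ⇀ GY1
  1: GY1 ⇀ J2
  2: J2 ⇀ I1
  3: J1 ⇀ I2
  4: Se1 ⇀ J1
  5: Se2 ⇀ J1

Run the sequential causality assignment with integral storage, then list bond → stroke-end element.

b4 stroke→J1  (Se1 (Se) sets effort on bond)
b5 stroke→J1  (Se2 fixes effort; stroke away)
b2 stroke→I1  (I1 outputs flow p/I1)
b1 stroke→J2  (J2: last free bond brings effort in)
b0 stroke→J1  (GY1: gyrator matches bond 1)
b3 stroke→I2  (J1: last free bond brings flow in)

β0 stroke at J1
β1 stroke at J2
β2 stroke at I1
β3 stroke at I2
β4 stroke at J1
β5 stroke at J1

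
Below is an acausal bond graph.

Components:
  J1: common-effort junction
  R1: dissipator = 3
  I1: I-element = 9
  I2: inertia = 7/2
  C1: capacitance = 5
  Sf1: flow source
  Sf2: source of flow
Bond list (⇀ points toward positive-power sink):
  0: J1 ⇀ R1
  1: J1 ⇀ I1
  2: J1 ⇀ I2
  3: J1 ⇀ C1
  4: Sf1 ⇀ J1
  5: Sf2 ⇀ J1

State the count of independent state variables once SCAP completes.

3  (C1, I1, I2 all integral)

#4 stroke at Sf1  (Sf1 fixes flow; stroke at Sf1)
#5 stroke at Sf2  (source Sf2 imposes f)
#1 stroke at I1  (I1 integral (f out))
#2 stroke at I2  (I2 integral (f out))
#3 stroke at J1  (C1: C, integral causality)
#0 stroke at R1  (common-e at J1 fixed by 3)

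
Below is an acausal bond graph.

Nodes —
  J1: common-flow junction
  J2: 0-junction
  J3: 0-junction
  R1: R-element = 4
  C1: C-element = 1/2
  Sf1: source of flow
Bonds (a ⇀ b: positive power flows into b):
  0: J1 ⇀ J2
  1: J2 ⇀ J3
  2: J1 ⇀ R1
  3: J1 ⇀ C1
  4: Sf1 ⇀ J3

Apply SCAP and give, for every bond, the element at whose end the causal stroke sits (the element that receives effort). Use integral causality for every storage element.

b4 stroke at Sf1  (source Sf1 imposes f)
b1 stroke at J3  (J3: last free bond brings effort in)
b0 stroke at J2  (closing 0-jn rule on J2)
b2 stroke at J1  (J1 flow already set via bond 0)
b3 stroke at J1  (J1 flow already set via bond 0)

β0 stroke→J2
β1 stroke→J3
β2 stroke→J1
β3 stroke→J1
β4 stroke→Sf1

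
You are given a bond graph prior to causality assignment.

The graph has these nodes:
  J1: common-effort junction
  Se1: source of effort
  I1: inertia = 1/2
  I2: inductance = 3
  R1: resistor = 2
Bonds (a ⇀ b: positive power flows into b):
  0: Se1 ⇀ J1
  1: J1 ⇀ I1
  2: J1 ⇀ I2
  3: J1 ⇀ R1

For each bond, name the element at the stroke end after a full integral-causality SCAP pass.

β0 stroke at J1  (Se1 (Se) sets effort on bond)
β1 stroke at I1  (J1: bond 0 brought effort, rest push out)
β2 stroke at I2  (common-e at J1 fixed by 0)
β3 stroke at R1  (J1: bond 0 brought effort, rest push out)

bond 0 |J1
bond 1 |I1
bond 2 |I2
bond 3 |R1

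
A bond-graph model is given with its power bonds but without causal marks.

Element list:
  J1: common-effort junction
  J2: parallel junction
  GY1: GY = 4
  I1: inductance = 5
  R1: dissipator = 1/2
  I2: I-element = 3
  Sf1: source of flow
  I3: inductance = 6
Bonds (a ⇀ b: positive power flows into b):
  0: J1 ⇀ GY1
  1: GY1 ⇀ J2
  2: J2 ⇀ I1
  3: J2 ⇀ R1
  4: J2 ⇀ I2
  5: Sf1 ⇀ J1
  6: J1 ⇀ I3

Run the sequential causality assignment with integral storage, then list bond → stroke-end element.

#5 →Sf1  (Sf1 (Sf) sets flow on bond)
#2 →I1  (I1: I, integral causality)
#4 →I2  (I2: I, integral causality)
#6 →I3  (I3: I, integral causality)
#0 →J1  (only one effort-in slot at J1)
#1 →J2  (through GY1, causality inverts; strokes same side of GY1)
#3 →R1  (J2 effort already set via bond 1)

β0 stroke→J1
β1 stroke→J2
β2 stroke→I1
β3 stroke→R1
β4 stroke→I2
β5 stroke→Sf1
β6 stroke→I3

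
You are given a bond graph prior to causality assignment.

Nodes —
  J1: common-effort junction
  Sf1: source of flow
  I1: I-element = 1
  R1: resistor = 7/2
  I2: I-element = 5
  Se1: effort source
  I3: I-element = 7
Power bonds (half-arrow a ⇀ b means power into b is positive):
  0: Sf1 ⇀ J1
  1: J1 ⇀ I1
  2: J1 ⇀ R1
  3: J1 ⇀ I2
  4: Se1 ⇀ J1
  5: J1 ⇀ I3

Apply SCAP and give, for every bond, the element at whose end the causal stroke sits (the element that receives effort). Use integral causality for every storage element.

bond 0 →Sf1
bond 1 →I1
bond 2 →R1
bond 3 →I2
bond 4 →J1
bond 5 →I3

β0 |Sf1  (Sf1 fixes flow; stroke at Sf1)
β4 |J1  (Se1 fixes effort; stroke away)
β1 |I1  (J1 effort already set via bond 4)
β2 |R1  (0-jn J1 has e-setter on 4)
β3 |I2  (0-jn J1 has e-setter on 4)
β5 |I3  (J1 effort already set via bond 4)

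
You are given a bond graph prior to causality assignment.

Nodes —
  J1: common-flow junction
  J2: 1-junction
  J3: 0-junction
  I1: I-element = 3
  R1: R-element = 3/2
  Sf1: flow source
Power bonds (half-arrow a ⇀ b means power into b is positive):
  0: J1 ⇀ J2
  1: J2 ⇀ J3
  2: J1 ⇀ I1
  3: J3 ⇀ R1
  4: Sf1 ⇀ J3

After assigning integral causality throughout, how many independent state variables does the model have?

1  (I1 all integral)

bond 4 |Sf1  (Sf1: flow source, stroke at near end)
bond 2 |I1  (I1 outputs flow p/I1)
bond 0 |J1  (1-jn J1 has f-setter on 2)
bond 1 |J2  (J2: bond 0 brought flow, rest push out)
bond 3 |J3  (J3: last free bond brings effort in)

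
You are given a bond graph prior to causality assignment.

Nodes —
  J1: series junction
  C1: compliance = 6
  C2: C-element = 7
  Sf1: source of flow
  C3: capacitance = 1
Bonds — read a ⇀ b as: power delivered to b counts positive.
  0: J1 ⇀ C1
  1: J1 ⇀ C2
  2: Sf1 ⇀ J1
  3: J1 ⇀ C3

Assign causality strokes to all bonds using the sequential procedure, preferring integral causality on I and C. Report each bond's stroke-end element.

β2 stroke→Sf1  (Sf1 (Sf) sets flow on bond)
β0 stroke→J1  (J1 flow already set via bond 2)
β1 stroke→J1  (common-f at J1 fixed by 2)
β3 stroke→J1  (common-f at J1 fixed by 2)

bond 0 →J1
bond 1 →J1
bond 2 →Sf1
bond 3 →J1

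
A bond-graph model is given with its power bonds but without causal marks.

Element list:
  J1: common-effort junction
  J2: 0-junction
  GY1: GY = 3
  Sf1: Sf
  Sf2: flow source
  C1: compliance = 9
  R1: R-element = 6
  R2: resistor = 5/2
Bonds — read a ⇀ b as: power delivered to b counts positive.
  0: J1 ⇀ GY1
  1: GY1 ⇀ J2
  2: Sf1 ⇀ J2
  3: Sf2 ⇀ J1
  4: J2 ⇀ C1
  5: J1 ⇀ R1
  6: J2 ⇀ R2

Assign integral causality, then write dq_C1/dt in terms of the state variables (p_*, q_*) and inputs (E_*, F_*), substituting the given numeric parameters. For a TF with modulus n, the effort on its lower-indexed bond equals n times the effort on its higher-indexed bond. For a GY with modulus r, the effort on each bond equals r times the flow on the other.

bond 2 stroke→Sf1  (source Sf1 imposes f)
bond 3 stroke→Sf2  (source Sf2 imposes f)
bond 4 stroke→J2  (prefer integral on C1)
bond 1 stroke→GY1  (common-e at J2 fixed by 4)
bond 6 stroke→R2  (J2: bond 4 brought effort, rest push out)
bond 0 stroke→GY1  (through GY1, causality inverts; strokes same side of GY1)
bond 5 stroke→J1  (closing 0-jn rule on J1)

dq_C1/dt = F_Sf1 + 2*F_Sf2 - 16*q_C1/135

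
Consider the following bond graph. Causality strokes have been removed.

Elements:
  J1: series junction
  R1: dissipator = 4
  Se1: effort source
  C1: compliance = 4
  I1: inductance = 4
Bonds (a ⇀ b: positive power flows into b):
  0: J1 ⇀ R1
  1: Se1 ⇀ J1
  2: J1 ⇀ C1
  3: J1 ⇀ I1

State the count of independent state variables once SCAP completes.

2  (C1, I1 all integral)

β1 stroke at J1  (Se1 (Se) sets effort on bond)
β2 stroke at J1  (C1 integral (e out))
β3 stroke at I1  (I1 outputs flow p/I1)
β0 stroke at J1  (1-jn J1 has f-setter on 3)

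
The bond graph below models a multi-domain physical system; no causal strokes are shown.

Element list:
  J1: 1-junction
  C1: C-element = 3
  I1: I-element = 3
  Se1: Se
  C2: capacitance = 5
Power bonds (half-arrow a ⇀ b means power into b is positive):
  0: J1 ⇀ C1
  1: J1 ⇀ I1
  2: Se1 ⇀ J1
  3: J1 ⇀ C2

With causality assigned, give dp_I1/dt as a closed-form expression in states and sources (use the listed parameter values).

dp_I1/dt = E_Se1 - q_C1/3 - q_C2/5

bond 2 stroke→J1  (Se1 fixes effort; stroke away)
bond 0 stroke→J1  (C1: C, integral causality)
bond 1 stroke→I1  (I1 integral (f out))
bond 3 stroke→J1  (1-jn J1 has f-setter on 1)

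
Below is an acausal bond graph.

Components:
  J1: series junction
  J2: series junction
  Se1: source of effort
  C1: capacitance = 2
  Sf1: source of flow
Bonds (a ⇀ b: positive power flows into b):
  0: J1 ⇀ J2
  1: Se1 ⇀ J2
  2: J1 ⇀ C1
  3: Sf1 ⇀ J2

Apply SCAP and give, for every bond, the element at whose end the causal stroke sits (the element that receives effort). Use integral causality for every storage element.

β1 |J2  (Se1: effort source, stroke at far end)
β3 |Sf1  (source Sf1 imposes f)
β0 |J2  (J2: bond 3 brought flow, rest push out)
β2 |J1  (1-jn J1 has f-setter on 0)

β0 stroke at J2
β1 stroke at J2
β2 stroke at J1
β3 stroke at Sf1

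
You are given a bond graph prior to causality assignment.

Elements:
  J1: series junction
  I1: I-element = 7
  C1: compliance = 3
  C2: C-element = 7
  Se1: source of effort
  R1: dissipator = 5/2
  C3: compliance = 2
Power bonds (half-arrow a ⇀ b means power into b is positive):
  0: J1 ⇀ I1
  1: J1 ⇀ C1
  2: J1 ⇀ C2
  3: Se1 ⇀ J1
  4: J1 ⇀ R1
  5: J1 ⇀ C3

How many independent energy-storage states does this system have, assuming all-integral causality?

4  (C1, C2, C3, I1 all integral)

b3 stroke at J1  (Se1 (Se) sets effort on bond)
b0 stroke at I1  (I1: I, integral causality)
b1 stroke at J1  (J1: bond 0 brought flow, rest push out)
b2 stroke at J1  (J1: bond 0 brought flow, rest push out)
b4 stroke at J1  (common-f at J1 fixed by 0)
b5 stroke at J1  (common-f at J1 fixed by 0)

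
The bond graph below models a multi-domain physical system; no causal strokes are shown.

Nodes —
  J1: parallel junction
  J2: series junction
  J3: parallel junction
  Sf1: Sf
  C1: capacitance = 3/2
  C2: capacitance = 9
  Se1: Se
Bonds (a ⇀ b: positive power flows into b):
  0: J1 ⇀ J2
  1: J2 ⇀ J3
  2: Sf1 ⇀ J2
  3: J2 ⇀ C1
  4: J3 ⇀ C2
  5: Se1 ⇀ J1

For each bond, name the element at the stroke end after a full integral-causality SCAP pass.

bond 2 stroke at Sf1  (Sf1 fixes flow; stroke at Sf1)
bond 5 stroke at J1  (source Se1 imposes e)
bond 0 stroke at J2  (0-jn J1 has e-setter on 5)
bond 1 stroke at J2  (J2: bond 2 brought flow, rest push out)
bond 3 stroke at J2  (J2 flow already set via bond 2)
bond 4 stroke at J3  (J3 needs exactly one e-in)

b0 stroke→J2
b1 stroke→J2
b2 stroke→Sf1
b3 stroke→J2
b4 stroke→J3
b5 stroke→J1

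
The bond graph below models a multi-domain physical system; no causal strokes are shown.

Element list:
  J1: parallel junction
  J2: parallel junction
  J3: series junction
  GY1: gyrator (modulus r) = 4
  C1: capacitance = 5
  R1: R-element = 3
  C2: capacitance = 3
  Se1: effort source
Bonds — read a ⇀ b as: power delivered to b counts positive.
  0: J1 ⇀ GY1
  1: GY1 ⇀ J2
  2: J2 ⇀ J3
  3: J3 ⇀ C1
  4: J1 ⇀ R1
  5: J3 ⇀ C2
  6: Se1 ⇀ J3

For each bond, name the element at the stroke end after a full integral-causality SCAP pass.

β6 →J3  (Se1: effort source, stroke at far end)
β3 →J3  (C1 outputs effort q/C1)
β5 →J3  (C2: C, integral causality)
β2 →J2  (only one flow-in slot at J3)
β1 →GY1  (J2: bond 2 brought effort, rest push out)
β0 →GY1  (GY1 both-in/both-out from 1)
β4 →J1  (J1 needs exactly one e-in)

b0 stroke at GY1
b1 stroke at GY1
b2 stroke at J2
b3 stroke at J3
b4 stroke at J1
b5 stroke at J3
b6 stroke at J3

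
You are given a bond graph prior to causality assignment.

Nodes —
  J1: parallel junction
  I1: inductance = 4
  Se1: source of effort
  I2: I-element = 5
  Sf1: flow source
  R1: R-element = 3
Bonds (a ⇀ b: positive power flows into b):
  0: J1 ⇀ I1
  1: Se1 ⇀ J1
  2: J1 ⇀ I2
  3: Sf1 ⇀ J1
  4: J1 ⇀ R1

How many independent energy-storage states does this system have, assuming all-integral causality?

b1 →J1  (Se1: effort source, stroke at far end)
b3 →Sf1  (Sf1 fixes flow; stroke at Sf1)
b0 →I1  (common-e at J1 fixed by 1)
b2 →I2  (common-e at J1 fixed by 1)
b4 →R1  (common-e at J1 fixed by 1)

2  (I1, I2 all integral)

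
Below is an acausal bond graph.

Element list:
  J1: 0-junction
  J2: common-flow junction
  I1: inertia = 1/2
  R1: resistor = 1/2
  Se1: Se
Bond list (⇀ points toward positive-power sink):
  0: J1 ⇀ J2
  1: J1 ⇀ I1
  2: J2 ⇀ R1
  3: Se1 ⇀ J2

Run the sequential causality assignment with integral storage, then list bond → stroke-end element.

#0 stroke at J1
#1 stroke at I1
#2 stroke at J2
#3 stroke at J2

bond 3 |J2  (source Se1 imposes e)
bond 1 |I1  (I1 integral (f out))
bond 0 |J1  (only one effort-in slot at J1)
bond 2 |J2  (J2: bond 0 brought flow, rest push out)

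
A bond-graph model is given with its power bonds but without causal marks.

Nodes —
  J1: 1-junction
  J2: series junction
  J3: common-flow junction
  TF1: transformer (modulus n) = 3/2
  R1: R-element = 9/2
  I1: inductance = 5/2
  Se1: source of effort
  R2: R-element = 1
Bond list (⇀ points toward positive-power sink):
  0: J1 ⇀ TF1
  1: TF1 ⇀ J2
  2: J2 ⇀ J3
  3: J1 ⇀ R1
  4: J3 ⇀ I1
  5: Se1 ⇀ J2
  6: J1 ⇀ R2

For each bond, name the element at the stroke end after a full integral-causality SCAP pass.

β5 |J2  (source Se1 imposes e)
β4 |I1  (I1 integral (f out))
β2 |J3  (common-f at J3 fixed by 4)
β1 |J2  (1-jn J2 has f-setter on 2)
β0 |TF1  (TF1 one-in-one-out from 1)
β3 |J1  (1-jn J1 has f-setter on 0)
β6 |J1  (J1: bond 0 brought flow, rest push out)

b0 |TF1
b1 |J2
b2 |J3
b3 |J1
b4 |I1
b5 |J2
b6 |J1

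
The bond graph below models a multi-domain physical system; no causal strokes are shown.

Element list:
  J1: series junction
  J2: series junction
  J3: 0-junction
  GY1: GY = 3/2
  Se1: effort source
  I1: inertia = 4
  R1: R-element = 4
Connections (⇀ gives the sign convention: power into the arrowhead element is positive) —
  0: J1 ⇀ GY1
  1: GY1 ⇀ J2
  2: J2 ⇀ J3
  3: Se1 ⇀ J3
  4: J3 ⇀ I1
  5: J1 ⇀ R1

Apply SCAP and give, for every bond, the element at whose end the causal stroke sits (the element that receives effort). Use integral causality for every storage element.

#0 stroke→GY1
#1 stroke→GY1
#2 stroke→J2
#3 stroke→J3
#4 stroke→I1
#5 stroke→J1

#3 |J3  (Se1 fixes effort; stroke away)
#2 |J2  (J3 effort already set via bond 3)
#4 |I1  (J3 effort already set via bond 3)
#1 |GY1  (J2: last free bond brings flow in)
#0 |GY1  (through GY1, causality inverts; strokes same side of GY1)
#5 |J1  (J1 flow already set via bond 0)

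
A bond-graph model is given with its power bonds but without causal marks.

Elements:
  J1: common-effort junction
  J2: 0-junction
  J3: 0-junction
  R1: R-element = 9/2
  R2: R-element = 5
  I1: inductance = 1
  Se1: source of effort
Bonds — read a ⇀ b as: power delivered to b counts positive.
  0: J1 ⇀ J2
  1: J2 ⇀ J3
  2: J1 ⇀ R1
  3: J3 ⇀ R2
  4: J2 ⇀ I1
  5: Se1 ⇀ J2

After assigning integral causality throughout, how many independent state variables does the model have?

1  (I1 all integral)

#5 |J2  (source Se1 imposes e)
#0 |J1  (0-jn J2 has e-setter on 5)
#1 |J3  (J2: bond 5 brought effort, rest push out)
#4 |I1  (common-e at J2 fixed by 5)
#3 |R2  (0-jn J3 has e-setter on 1)
#2 |R1  (common-e at J1 fixed by 0)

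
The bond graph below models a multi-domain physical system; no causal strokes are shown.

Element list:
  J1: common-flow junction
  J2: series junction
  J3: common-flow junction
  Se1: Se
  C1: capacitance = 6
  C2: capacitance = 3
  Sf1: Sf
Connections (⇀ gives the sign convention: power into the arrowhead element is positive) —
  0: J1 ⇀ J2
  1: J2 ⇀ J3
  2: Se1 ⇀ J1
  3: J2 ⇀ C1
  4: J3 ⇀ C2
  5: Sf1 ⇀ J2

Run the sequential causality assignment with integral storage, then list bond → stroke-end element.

β2 stroke at J1  (Se1 fixes effort; stroke away)
β5 stroke at Sf1  (source Sf1 imposes f)
β0 stroke at J2  (J1 needs exactly one f-in)
β1 stroke at J2  (1-jn J2 has f-setter on 5)
β3 stroke at J2  (common-f at J2 fixed by 5)
β4 stroke at J3  (common-f at J3 fixed by 1)

b0 →J2
b1 →J2
b2 →J1
b3 →J2
b4 →J3
b5 →Sf1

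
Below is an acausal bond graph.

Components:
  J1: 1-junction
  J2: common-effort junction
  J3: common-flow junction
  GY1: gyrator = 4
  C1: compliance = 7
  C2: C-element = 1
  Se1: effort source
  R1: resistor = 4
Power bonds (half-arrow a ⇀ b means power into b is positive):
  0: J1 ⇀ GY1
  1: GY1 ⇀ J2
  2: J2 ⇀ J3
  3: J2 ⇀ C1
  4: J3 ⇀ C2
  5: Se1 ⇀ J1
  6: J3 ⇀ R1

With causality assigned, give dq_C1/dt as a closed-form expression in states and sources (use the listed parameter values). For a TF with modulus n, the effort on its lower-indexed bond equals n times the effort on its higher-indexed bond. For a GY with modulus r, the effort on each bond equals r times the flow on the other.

#5 stroke at J1  (Se1: effort source, stroke at far end)
#0 stroke at GY1  (J1: last free bond brings flow in)
#1 stroke at GY1  (GY1: gyrator matches bond 0)
#3 stroke at J2  (C1 outputs effort q/C1)
#2 stroke at J3  (J2 effort already set via bond 3)
#4 stroke at J3  (prefer integral on C2)
#6 stroke at R1  (J3: last free bond brings flow in)

dq_C1/dt = E_Se1/4 - q_C1/28 + q_C2/4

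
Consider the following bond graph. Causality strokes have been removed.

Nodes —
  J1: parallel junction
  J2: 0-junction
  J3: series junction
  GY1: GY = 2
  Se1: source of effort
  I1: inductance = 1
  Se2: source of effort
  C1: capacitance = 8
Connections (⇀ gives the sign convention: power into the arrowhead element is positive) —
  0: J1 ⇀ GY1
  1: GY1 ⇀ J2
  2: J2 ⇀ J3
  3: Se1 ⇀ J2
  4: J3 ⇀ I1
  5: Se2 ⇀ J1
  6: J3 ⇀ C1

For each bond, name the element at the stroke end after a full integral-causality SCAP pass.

β0 stroke at GY1
β1 stroke at GY1
β2 stroke at J3
β3 stroke at J2
β4 stroke at I1
β5 stroke at J1
β6 stroke at J3

b3 |J2  (Se1 fixes effort; stroke away)
b5 |J1  (Se2 (Se) sets effort on bond)
b0 |GY1  (J1 effort already set via bond 5)
b1 |GY1  (0-jn J2 has e-setter on 3)
b2 |J3  (J2: bond 3 brought effort, rest push out)
b4 |I1  (I1 outputs flow p/I1)
b6 |J3  (common-f at J3 fixed by 4)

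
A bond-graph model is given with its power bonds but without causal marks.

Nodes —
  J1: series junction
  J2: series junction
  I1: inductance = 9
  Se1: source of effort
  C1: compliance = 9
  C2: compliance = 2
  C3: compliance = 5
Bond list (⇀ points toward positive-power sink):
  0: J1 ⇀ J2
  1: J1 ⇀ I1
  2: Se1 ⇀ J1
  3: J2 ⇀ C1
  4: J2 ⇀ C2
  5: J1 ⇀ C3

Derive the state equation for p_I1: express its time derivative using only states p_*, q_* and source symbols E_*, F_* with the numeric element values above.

dp_I1/dt = E_Se1 - q_C1/9 - q_C2/2 - q_C3/5

β2 stroke→J1  (Se1: effort source, stroke at far end)
β1 stroke→I1  (I1 outputs flow p/I1)
β0 stroke→J1  (1-jn J1 has f-setter on 1)
β5 stroke→J1  (J1 flow already set via bond 1)
β3 stroke→J2  (common-f at J2 fixed by 0)
β4 stroke→J2  (J2: bond 0 brought flow, rest push out)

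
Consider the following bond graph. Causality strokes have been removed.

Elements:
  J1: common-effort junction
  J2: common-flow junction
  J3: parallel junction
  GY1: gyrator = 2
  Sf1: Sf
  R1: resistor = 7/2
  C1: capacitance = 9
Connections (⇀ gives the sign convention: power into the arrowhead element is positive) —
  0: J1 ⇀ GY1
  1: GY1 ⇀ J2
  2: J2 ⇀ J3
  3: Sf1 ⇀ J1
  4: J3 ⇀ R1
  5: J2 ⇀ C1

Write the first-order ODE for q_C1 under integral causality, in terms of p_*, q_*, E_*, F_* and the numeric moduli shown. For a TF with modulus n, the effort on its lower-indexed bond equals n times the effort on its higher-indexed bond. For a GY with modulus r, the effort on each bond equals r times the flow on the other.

dq_C1/dt = 4*F_Sf1/7 - 2*q_C1/63

#3 |Sf1  (Sf1: flow source, stroke at near end)
#0 |J1  (closing 0-jn rule on J1)
#1 |J2  (GY1 both-in/both-out from 0)
#5 |J2  (C1: C, integral causality)
#2 |J3  (J2: last free bond brings flow in)
#4 |R1  (0-jn J3 has e-setter on 2)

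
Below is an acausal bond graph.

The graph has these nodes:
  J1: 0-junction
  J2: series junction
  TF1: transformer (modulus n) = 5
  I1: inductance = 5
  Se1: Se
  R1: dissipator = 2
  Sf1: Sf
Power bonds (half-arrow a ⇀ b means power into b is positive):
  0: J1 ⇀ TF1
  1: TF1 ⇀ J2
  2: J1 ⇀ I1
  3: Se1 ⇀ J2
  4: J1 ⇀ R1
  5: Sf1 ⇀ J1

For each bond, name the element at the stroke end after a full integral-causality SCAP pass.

bond 3 stroke→J2  (Se1: effort source, stroke at far end)
bond 5 stroke→Sf1  (source Sf1 imposes f)
bond 1 stroke→TF1  (only one flow-in slot at J2)
bond 0 stroke→J1  (through TF1, causality passes straight; one stroke at TF1)
bond 2 stroke→I1  (J1: bond 0 brought effort, rest push out)
bond 4 stroke→R1  (J1: bond 0 brought effort, rest push out)

b0 |J1
b1 |TF1
b2 |I1
b3 |J2
b4 |R1
b5 |Sf1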